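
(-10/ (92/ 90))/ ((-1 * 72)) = 25/ 184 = 0.14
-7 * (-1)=7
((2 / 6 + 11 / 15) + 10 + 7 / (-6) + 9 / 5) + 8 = 197 / 10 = 19.70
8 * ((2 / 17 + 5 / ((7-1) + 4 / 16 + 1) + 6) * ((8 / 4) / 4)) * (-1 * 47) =-630928 / 493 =-1279.77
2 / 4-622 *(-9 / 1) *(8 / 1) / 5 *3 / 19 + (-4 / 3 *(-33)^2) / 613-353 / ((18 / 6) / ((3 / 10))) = 1377.06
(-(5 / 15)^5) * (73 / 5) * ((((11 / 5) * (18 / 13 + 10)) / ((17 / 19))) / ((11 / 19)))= -3900244 / 1342575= -2.91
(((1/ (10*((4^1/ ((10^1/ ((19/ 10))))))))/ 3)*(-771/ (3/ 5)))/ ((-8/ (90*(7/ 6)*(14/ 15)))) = 314825/ 456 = 690.41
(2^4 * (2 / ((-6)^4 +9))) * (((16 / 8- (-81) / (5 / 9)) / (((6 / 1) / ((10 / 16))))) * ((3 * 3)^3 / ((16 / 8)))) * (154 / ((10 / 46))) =97480.73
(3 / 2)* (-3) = -9 / 2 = -4.50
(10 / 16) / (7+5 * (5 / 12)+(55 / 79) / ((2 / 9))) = 1185 / 23162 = 0.05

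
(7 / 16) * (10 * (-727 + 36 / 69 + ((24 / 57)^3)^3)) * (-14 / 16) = 1320987485519483915 / 474996291130688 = 2781.05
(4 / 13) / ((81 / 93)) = 124 / 351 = 0.35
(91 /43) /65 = 7 /215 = 0.03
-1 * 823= -823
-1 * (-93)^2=-8649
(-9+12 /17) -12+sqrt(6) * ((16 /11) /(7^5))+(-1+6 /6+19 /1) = -1.29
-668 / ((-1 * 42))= 334 / 21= 15.90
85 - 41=44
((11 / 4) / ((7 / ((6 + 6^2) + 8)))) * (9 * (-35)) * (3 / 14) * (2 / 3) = -12375 / 14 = -883.93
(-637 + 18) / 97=-6.38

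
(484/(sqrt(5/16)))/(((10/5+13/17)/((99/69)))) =449.32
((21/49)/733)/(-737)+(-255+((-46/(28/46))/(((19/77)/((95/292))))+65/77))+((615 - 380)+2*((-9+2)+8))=-128967795093/1104211724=-116.80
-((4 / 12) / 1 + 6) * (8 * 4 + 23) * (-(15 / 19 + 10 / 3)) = 12925 / 9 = 1436.11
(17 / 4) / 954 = 17 / 3816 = 0.00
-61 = -61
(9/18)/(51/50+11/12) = 150/581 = 0.26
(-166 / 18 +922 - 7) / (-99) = -8152 / 891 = -9.15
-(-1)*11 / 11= 1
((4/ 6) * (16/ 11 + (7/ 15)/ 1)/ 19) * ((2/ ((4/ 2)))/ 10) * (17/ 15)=5389/ 705375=0.01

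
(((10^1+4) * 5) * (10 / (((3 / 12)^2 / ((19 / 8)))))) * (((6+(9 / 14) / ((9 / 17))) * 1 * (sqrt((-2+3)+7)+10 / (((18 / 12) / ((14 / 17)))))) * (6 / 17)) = 563415.46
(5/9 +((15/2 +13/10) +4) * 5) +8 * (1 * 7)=1085/9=120.56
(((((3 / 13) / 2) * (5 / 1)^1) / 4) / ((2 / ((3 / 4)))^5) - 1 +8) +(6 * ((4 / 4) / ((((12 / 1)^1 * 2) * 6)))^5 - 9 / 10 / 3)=4494886132007 / 670771445760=6.70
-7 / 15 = -0.47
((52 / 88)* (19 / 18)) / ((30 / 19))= 4693 / 11880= 0.40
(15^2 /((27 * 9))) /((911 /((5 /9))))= 125 /221373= 0.00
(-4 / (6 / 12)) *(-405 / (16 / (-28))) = -5670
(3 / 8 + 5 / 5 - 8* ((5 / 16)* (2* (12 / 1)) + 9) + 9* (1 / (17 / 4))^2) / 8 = -16.27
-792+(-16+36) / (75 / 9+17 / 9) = -18171 / 23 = -790.04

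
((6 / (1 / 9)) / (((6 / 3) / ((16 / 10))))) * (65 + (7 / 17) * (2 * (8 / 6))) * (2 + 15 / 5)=242712 / 17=14277.18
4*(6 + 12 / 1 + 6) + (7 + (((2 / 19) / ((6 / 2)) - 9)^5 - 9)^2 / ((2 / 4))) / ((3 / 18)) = 4857401263454614294372917838 / 120677777152297083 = 40251000458.22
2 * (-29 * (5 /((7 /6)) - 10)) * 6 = 1988.57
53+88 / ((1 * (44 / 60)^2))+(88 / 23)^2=1345791 / 5819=231.28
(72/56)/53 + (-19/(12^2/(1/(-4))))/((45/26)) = 208277/4808160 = 0.04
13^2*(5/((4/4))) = 845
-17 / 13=-1.31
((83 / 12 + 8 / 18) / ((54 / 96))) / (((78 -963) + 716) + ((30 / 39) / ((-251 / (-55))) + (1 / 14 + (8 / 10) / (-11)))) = -0.08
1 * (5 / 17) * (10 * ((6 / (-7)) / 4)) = -75 / 119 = -0.63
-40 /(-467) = 40 /467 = 0.09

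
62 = 62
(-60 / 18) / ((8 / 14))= -35 / 6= -5.83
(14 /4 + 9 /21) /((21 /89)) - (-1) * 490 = 148955 /294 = 506.65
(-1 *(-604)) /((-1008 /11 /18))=-1661 /14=-118.64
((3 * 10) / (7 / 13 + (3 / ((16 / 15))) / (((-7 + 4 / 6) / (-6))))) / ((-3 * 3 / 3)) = -19760 / 6329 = -3.12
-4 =-4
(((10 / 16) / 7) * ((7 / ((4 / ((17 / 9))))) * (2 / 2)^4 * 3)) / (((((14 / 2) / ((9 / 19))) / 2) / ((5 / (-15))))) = -85 / 2128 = -0.04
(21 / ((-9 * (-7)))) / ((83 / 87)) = 29 / 83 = 0.35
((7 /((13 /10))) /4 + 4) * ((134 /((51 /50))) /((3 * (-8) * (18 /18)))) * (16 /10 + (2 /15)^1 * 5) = -46565 /702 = -66.33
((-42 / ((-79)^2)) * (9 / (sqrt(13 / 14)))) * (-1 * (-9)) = -3402 * sqrt(182) / 81133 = -0.57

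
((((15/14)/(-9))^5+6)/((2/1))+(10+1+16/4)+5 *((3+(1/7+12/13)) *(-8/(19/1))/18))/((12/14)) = 1131403595869/55338401664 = 20.45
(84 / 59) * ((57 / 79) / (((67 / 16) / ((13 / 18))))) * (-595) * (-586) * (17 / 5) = 65590126784 / 312287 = 210031.56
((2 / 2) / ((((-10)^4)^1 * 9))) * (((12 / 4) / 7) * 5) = 1 / 42000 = 0.00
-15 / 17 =-0.88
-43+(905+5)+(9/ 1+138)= 1014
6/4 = 3/2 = 1.50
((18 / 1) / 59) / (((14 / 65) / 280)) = 396.61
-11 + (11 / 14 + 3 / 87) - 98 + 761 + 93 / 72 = 654.11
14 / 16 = 7 / 8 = 0.88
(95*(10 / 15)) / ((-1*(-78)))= 95 / 117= 0.81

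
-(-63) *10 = 630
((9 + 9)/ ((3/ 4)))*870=20880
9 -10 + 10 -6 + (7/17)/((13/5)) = 698/221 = 3.16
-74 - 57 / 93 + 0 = -2313 / 31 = -74.61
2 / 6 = 1 / 3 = 0.33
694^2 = 481636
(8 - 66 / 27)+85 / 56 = 3565 / 504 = 7.07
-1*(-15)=15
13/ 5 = 2.60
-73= -73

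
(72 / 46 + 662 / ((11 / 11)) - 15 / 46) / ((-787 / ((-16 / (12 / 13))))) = 793234 / 54303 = 14.61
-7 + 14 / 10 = -28 / 5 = -5.60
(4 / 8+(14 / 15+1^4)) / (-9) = -73 / 270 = -0.27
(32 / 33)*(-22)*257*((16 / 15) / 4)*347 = -22829824 / 45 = -507329.42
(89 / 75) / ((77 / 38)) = 3382 / 5775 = 0.59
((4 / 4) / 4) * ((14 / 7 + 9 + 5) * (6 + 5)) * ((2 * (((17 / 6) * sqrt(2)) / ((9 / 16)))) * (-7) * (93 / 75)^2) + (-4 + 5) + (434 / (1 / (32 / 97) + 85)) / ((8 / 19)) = 35801 / 2817 - 80508736 * sqrt(2) / 16875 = -6734.35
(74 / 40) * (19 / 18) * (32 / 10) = 1406 / 225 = 6.25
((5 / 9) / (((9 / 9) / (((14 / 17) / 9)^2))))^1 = 980 / 210681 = 0.00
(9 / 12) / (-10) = -3 / 40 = -0.08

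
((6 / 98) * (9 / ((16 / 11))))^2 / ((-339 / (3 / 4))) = -88209 / 277824512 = -0.00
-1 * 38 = -38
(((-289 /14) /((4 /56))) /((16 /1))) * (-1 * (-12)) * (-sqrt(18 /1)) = 2601 * sqrt(2) /4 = 919.59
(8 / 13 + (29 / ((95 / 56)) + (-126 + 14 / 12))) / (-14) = 793783 / 103740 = 7.65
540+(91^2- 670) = 8151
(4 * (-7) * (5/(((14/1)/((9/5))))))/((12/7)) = -10.50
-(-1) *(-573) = -573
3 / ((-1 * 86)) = -3 / 86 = -0.03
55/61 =0.90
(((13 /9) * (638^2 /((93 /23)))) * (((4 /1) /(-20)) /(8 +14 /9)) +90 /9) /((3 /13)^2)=-10250378632 /179955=-56960.79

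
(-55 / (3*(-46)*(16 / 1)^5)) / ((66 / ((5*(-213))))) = -1775 / 289406976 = -0.00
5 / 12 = 0.42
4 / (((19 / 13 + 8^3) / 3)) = 52 / 2225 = 0.02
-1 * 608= -608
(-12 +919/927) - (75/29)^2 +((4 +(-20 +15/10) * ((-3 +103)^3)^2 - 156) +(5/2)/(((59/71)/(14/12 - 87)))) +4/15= -17018820810393417945209/919936260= -18500000000427.66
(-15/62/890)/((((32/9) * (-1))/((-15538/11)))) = -209763/1942336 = -0.11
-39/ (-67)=39/ 67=0.58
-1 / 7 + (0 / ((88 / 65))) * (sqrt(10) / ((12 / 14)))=-1 / 7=-0.14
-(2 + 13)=-15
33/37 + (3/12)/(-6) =0.85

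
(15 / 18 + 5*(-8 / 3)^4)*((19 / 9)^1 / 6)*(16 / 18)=1561610 / 19683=79.34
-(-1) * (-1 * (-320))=320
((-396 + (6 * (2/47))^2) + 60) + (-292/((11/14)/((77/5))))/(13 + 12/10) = -115900424/156839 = -738.98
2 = 2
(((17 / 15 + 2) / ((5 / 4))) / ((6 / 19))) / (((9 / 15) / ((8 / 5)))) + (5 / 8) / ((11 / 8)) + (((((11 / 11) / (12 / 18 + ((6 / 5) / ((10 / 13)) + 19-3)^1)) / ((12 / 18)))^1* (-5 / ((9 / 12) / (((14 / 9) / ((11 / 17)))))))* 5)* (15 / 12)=135790406 / 10149975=13.38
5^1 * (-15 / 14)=-75 / 14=-5.36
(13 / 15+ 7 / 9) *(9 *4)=296 / 5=59.20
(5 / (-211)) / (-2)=5 / 422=0.01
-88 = -88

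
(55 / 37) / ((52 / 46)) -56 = -52607 / 962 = -54.69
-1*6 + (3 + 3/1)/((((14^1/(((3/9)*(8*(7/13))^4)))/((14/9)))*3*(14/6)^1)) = 1267562/257049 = 4.93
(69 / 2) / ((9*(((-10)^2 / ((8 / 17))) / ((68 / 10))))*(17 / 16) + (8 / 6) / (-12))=19872 / 172061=0.12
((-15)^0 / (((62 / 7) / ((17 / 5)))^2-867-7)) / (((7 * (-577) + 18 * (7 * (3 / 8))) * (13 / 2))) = 8092 / 182078523471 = 0.00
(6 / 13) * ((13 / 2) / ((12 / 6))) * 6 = 9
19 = 19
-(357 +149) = -506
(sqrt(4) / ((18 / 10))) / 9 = 10 / 81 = 0.12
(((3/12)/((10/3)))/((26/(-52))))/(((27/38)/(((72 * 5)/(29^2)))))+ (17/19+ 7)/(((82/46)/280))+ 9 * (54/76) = 1633072475/1310278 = 1246.36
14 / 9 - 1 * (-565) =5099 / 9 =566.56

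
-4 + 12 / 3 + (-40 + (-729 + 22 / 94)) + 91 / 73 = -2633359 / 3431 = -767.52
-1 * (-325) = 325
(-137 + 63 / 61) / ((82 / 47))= -194909 / 2501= -77.93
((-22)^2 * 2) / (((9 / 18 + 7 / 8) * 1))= 704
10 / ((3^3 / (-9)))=-10 / 3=-3.33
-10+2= -8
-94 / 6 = -47 / 3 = -15.67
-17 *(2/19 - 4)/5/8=629/380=1.66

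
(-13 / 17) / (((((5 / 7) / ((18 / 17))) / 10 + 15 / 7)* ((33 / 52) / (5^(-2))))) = -56784 / 2603975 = -0.02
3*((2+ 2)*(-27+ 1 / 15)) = -1616 / 5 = -323.20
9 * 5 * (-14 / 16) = -315 / 8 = -39.38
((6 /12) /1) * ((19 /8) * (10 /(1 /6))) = 285 /4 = 71.25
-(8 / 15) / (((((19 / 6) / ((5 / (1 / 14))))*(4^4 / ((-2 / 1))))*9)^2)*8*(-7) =1715 / 155952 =0.01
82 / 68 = 41 / 34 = 1.21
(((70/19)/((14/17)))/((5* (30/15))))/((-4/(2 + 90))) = -391/38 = -10.29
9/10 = 0.90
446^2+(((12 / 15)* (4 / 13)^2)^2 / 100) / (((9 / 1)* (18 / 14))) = 287612768729668 / 1445900625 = 198916.00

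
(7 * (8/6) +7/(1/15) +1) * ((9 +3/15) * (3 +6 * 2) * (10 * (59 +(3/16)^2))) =300673135/32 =9396035.47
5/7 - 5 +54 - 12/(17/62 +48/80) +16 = 98620/1897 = 51.99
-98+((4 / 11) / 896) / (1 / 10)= -120731 / 1232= -98.00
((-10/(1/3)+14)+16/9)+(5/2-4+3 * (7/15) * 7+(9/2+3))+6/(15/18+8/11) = 25133/4635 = 5.42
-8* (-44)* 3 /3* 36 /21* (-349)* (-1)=1474176 /7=210596.57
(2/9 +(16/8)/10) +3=154/45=3.42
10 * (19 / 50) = 19 / 5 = 3.80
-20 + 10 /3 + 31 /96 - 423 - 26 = -14891 /32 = -465.34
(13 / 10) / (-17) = -13 / 170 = -0.08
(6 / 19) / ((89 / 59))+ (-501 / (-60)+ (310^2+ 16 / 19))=3250419957 / 33820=96109.40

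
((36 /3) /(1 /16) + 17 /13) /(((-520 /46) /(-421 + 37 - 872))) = 18148886 /845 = 21477.97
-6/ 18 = -1/ 3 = -0.33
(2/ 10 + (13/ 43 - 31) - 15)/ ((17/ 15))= -29346/ 731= -40.15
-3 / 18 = -1 / 6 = -0.17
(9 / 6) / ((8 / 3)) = 9 / 16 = 0.56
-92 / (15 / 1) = -6.13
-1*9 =-9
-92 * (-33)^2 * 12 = -1202256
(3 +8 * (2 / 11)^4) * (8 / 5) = 352408 / 73205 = 4.81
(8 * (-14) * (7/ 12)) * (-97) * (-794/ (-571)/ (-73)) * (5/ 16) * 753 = -2368110955/ 83366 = -28406.20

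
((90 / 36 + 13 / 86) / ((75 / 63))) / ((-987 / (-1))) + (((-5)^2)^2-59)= 566.00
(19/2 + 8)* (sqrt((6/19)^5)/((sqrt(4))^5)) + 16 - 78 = -62 + 315* sqrt(114)/109744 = -61.97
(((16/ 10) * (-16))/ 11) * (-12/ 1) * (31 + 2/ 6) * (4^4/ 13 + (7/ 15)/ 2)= 187001344/ 10725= 17436.02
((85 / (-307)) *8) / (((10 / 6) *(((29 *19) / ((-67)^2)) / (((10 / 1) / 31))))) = -18315120 / 5243867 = -3.49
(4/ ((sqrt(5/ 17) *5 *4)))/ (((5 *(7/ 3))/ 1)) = 3 *sqrt(85)/ 875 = 0.03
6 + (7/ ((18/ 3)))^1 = 43/ 6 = 7.17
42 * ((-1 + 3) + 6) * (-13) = -4368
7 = 7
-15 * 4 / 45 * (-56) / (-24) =-28 / 9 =-3.11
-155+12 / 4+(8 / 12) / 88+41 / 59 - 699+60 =-6154837 / 7788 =-790.30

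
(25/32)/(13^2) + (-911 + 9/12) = -910.25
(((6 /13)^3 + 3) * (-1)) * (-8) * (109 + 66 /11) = 6262440 /2197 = 2850.45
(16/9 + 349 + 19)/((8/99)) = 4576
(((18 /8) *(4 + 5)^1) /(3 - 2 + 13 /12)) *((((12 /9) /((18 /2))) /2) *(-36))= -25.92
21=21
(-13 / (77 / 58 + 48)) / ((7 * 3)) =-754 / 60081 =-0.01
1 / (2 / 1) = 1 / 2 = 0.50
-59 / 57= -1.04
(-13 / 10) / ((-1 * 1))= 13 / 10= 1.30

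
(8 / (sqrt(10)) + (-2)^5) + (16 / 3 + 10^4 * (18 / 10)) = 4 * sqrt(10) / 5 + 53920 / 3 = 17975.86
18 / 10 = 9 / 5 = 1.80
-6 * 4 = -24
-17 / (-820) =17 / 820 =0.02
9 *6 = 54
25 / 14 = 1.79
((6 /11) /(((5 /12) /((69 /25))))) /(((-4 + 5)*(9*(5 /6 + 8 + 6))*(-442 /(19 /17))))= -31464 /459762875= -0.00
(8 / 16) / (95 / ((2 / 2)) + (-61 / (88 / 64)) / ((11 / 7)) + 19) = 121 / 20756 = 0.01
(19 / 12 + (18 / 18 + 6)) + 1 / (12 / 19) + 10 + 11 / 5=671 / 30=22.37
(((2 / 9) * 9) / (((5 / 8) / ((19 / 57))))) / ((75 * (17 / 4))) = 64 / 19125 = 0.00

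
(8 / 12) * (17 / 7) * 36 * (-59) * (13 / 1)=-312936 / 7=-44705.14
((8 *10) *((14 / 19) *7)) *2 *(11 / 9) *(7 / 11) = 109760 / 171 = 641.87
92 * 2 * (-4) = -736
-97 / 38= -2.55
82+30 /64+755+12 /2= 26991 /32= 843.47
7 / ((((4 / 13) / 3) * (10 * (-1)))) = -273 / 40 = -6.82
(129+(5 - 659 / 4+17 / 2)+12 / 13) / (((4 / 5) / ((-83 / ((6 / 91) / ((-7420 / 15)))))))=-1195230295 / 72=-16600420.76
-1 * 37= -37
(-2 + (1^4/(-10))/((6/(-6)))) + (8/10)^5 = -9827/6250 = -1.57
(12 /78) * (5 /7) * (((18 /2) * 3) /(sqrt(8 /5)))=135 * sqrt(10) /182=2.35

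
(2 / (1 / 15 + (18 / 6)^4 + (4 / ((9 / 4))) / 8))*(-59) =-45 / 31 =-1.45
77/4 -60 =-163/4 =-40.75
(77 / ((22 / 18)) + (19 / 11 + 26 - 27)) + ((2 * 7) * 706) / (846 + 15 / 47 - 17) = 16216803 / 214379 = 75.65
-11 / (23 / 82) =-902 / 23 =-39.22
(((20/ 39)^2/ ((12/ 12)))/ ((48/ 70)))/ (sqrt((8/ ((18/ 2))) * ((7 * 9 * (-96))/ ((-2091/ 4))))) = 125 * sqrt(4879)/ 73008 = 0.12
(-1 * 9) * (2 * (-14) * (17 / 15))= 1428 / 5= 285.60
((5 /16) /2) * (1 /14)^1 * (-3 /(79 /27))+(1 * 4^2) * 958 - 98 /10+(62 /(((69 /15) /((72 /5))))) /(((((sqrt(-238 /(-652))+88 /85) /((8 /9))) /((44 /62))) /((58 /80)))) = 104673086862354769 /6775743011520 - 14750560 * sqrt(38794) /38289687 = 15372.33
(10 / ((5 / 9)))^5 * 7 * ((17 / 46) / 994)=8030664 / 1633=4917.74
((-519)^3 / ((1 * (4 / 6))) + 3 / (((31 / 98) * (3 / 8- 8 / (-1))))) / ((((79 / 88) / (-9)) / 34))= 11728269189509400 / 164083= 71477661851.07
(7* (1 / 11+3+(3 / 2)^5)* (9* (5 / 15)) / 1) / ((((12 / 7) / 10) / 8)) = 921445 / 88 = 10470.97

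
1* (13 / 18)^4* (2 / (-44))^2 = 28561 / 50808384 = 0.00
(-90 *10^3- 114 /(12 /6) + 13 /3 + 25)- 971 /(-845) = -90026.52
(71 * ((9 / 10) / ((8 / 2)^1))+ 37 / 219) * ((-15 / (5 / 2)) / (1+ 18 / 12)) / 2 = -141421 / 7300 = -19.37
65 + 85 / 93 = 6130 / 93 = 65.91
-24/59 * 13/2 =-156/59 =-2.64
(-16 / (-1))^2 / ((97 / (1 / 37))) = 256 / 3589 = 0.07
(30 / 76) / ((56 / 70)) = 75 / 152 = 0.49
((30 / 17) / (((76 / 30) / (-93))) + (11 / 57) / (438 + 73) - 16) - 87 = -83079215 / 495159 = -167.78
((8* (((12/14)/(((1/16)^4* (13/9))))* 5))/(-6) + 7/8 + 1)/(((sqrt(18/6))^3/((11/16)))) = -692055155* sqrt(3)/34944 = -34302.73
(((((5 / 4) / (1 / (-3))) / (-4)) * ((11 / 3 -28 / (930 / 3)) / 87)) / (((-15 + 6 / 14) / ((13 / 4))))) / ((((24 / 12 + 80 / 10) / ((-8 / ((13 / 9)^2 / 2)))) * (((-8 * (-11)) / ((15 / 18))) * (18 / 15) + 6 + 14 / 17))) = 74835 / 1516131136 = 0.00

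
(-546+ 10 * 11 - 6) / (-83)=442 / 83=5.33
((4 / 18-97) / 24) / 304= -871 / 65664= -0.01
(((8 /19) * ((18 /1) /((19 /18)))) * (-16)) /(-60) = 3456 /1805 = 1.91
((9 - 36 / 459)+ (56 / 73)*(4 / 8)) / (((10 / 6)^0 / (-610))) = -21132230 / 3723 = -5676.13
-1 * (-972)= 972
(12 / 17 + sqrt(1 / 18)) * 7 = 6.59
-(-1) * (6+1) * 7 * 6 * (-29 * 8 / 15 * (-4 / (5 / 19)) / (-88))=-785.43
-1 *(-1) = 1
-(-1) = 1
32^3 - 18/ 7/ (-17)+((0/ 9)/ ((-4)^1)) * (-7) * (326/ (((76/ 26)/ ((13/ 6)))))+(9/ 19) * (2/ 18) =74088909/ 2261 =32768.20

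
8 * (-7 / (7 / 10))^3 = -8000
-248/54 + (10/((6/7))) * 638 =200846/27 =7438.74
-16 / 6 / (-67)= 8 / 201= 0.04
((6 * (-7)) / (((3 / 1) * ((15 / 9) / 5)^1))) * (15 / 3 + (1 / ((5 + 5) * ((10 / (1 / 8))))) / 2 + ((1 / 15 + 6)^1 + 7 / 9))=-1193983 / 2400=-497.49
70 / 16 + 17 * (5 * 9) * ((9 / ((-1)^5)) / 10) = -5473 / 8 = -684.12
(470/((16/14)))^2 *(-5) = -13530125/16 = -845632.81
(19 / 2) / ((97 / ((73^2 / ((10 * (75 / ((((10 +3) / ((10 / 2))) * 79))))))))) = 103984777 / 727500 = 142.93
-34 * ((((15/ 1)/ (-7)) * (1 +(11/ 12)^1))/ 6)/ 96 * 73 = 142715/ 8064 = 17.70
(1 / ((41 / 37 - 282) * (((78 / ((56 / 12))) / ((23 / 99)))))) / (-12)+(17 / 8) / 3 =2046507937 / 2889170856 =0.71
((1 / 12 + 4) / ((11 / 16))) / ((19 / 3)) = 196 / 209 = 0.94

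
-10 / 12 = -5 / 6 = -0.83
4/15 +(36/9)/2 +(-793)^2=9432769/15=628851.27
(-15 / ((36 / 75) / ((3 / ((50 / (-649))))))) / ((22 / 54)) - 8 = 23831 / 8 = 2978.88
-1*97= -97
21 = 21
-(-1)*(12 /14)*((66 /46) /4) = 99 /322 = 0.31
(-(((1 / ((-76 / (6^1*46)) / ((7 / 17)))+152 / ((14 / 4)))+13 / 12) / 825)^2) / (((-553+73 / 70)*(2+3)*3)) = 2179489225 / 6637249042195464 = 0.00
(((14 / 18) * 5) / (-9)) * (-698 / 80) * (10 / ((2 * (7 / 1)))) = 1745 / 648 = 2.69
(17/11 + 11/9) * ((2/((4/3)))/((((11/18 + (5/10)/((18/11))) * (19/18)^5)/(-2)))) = -2070966528/299607979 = -6.91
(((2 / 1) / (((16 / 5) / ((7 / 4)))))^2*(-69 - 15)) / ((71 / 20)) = -128625 / 4544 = -28.31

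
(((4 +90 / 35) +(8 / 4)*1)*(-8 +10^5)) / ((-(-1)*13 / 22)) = 131989440 / 91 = 1450433.41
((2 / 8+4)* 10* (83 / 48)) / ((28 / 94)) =331585 / 1344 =246.72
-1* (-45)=45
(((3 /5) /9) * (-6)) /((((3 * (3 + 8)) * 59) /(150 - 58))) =-184 /9735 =-0.02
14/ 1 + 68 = 82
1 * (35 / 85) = 7 / 17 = 0.41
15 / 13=1.15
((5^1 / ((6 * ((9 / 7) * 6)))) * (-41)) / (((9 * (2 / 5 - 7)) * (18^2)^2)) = 0.00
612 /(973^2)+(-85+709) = 590759508 /946729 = 624.00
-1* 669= -669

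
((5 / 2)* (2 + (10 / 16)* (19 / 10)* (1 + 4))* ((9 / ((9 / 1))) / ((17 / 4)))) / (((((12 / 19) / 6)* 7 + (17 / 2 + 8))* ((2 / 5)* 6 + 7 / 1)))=12065 / 418676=0.03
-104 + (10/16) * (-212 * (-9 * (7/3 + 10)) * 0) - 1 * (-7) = -97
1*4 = 4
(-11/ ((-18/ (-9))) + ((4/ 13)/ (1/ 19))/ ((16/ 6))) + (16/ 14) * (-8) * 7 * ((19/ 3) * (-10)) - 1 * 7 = 157678/ 39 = 4043.03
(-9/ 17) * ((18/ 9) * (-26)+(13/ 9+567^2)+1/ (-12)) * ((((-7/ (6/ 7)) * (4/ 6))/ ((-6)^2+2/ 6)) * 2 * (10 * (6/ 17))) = 333539570/ 1853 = 179999.77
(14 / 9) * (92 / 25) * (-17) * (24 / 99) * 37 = -6481216 / 7425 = -872.89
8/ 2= 4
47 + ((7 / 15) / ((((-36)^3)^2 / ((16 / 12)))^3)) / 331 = 1015420471390585795377777963171847 / 21604690880650761603782509854720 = 47.00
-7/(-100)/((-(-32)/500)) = 35/32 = 1.09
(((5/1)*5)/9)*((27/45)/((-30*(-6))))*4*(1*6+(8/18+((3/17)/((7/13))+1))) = 8324/28917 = 0.29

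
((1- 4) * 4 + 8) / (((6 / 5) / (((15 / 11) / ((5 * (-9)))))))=10 / 99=0.10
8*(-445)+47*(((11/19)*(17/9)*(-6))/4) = -414629/114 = -3637.10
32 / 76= 8 / 19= 0.42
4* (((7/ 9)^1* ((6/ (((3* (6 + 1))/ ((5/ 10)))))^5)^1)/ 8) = 1/ 43218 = 0.00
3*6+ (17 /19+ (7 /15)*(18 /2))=2194 /95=23.09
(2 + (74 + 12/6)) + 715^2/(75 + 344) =543907/419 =1298.11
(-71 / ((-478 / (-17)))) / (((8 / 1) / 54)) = -32589 / 1912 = -17.04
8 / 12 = 2 / 3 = 0.67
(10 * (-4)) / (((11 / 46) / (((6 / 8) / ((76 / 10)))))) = -3450 / 209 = -16.51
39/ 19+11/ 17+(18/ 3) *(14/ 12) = 3133/ 323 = 9.70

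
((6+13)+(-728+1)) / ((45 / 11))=-2596 / 15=-173.07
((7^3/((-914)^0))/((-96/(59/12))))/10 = -20237/11520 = -1.76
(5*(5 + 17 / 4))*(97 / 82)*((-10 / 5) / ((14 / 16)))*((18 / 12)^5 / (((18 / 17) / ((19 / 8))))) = -156498345 / 73472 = -2130.04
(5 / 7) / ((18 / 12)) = 0.48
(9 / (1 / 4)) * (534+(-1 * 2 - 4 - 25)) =18108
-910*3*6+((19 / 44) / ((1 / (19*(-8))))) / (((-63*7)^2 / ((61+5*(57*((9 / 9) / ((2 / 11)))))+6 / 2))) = -35042764523 / 2139291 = -16380.55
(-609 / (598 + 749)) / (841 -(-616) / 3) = -609 / 1409411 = -0.00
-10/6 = -5/3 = -1.67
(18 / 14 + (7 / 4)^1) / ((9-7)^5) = 85 / 896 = 0.09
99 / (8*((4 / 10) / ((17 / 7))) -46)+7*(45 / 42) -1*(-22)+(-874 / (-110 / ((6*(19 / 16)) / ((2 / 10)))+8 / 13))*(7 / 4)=645.93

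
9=9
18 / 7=2.57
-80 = -80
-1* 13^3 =-2197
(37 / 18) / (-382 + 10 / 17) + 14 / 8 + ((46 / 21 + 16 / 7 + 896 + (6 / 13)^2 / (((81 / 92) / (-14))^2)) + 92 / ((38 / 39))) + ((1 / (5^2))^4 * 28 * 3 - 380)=55654454085049413821 / 83003978728125000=670.50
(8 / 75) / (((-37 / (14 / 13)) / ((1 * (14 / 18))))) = -0.00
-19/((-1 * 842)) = 19/842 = 0.02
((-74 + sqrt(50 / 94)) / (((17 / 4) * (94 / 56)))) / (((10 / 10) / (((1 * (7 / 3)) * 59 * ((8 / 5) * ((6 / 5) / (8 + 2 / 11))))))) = -331.80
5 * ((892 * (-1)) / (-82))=2230 / 41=54.39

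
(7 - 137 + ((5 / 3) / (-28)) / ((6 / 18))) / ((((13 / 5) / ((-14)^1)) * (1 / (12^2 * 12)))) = 15746400 / 13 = 1211261.54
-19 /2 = -9.50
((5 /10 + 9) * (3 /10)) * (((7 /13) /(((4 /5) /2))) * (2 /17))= 399 /884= 0.45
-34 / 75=-0.45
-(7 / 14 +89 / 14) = -48 / 7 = -6.86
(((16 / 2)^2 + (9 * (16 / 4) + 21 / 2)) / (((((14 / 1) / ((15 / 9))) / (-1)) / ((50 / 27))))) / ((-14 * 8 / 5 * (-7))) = -138125 / 889056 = -0.16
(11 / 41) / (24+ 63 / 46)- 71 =-3396631 / 47847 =-70.99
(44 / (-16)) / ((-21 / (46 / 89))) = 0.07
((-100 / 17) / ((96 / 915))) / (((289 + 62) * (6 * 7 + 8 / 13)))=-7625 / 2034288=-0.00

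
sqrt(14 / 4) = sqrt(14) / 2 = 1.87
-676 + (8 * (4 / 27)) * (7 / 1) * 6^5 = 63836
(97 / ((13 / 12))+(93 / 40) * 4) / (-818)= -12849 / 106340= -0.12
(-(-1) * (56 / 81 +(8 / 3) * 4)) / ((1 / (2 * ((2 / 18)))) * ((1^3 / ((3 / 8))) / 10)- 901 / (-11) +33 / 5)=25300 / 199827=0.13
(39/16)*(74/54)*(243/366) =4329/1952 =2.22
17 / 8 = 2.12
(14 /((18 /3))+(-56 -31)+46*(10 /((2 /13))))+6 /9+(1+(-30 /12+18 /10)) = 29063 /10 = 2906.30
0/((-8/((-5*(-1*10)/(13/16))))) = 0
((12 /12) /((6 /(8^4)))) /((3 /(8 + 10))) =4096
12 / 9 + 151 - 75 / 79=35878 / 237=151.38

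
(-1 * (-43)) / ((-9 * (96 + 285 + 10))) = -43 / 3519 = -0.01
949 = 949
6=6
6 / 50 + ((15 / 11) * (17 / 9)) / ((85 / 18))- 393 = -107892 / 275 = -392.33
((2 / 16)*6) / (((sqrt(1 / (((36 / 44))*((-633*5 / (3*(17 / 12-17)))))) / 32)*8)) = 18*sqrt(53805) / 187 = 22.33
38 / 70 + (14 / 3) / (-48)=1123 / 2520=0.45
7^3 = 343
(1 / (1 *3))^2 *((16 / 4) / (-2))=-2 / 9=-0.22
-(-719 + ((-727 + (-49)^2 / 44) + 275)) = 49123 / 44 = 1116.43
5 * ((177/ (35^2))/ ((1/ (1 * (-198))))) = -35046/ 245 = -143.04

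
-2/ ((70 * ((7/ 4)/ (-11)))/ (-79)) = -3476/ 245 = -14.19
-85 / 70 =-1.21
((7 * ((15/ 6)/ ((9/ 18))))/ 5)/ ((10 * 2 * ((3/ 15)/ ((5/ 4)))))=35/ 16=2.19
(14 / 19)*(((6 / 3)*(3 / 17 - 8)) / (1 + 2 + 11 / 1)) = -14 / 17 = -0.82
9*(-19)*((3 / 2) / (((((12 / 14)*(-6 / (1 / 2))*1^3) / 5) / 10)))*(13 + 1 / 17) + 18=1108449 / 68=16300.72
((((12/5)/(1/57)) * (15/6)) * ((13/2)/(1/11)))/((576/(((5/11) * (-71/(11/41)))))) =-3595085/704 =-5106.65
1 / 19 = 0.05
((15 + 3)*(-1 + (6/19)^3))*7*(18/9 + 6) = -6696144/6859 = -976.26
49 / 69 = 0.71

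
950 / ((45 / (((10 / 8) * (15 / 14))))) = 2375 / 84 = 28.27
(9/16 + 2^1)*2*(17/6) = 14.52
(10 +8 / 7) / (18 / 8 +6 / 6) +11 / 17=4.08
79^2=6241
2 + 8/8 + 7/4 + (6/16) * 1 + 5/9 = 409/72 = 5.68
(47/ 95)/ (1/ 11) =5.44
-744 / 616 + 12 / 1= 831 / 77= 10.79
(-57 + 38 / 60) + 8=-1451 / 30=-48.37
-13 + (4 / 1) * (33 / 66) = -11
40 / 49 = 0.82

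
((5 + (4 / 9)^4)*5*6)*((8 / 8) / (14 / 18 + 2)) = 66122 / 1215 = 54.42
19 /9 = 2.11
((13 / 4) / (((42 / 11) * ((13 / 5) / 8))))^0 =1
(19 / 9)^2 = 361 / 81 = 4.46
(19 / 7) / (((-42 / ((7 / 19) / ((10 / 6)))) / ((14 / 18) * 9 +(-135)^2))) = -9116 / 35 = -260.46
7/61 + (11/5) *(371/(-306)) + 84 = 7601489/93330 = 81.45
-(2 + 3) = -5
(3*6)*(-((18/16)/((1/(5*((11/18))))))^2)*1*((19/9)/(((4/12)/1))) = -1347.07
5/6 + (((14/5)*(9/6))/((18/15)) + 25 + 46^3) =292096/3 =97365.33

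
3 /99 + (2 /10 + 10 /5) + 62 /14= 7691 /1155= 6.66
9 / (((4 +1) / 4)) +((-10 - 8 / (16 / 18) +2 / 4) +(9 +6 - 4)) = -3 / 10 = -0.30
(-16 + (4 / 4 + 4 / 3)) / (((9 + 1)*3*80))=-41 / 7200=-0.01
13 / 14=0.93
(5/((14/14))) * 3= 15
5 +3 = 8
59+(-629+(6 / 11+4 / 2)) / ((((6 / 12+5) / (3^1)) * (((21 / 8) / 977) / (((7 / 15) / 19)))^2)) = -280066933189 / 9828225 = -28496.19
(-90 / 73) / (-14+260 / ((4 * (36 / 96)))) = -135 / 17447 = -0.01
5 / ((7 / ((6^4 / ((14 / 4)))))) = 12960 / 49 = 264.49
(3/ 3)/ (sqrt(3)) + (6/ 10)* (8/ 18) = 4/ 15 + sqrt(3)/ 3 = 0.84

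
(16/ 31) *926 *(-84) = -1244544/ 31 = -40146.58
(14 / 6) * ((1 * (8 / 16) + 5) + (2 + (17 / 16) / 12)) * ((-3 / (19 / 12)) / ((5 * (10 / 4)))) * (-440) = 112189 / 95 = 1180.94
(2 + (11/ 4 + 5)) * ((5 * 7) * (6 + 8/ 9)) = 14105/ 6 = 2350.83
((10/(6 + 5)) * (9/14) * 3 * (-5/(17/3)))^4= 16815125390625/2936017137361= 5.73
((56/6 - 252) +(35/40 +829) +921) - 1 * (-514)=48533/24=2022.21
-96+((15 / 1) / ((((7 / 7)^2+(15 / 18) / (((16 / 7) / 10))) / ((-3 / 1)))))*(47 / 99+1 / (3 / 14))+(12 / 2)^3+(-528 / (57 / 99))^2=744782602728 / 885533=841055.73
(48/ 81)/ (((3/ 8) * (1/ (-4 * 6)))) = -1024/ 27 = -37.93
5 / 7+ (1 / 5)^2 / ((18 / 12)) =389 / 525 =0.74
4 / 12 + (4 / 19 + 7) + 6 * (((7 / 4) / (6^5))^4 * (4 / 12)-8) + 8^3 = 4192862999552540586547 / 8891777326233157632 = 471.54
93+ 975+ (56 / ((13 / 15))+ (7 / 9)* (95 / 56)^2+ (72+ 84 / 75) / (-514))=382139959301 / 336772800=1134.71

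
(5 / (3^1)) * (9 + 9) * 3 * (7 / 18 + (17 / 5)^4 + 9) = 1609003 / 125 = 12872.02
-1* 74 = -74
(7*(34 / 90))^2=14161 / 2025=6.99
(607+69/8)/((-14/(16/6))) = -117.26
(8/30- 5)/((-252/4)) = 71/945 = 0.08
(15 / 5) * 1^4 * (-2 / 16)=-3 / 8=-0.38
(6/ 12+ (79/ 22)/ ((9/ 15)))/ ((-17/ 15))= -1070/ 187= -5.72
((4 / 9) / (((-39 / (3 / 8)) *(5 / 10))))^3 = -1 / 1601613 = -0.00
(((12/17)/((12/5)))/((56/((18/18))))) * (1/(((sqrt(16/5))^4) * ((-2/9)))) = -1125/487424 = -0.00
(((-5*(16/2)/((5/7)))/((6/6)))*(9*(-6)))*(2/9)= 672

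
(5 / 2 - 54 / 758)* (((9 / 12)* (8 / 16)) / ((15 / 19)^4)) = 239920961 / 102330000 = 2.34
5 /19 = 0.26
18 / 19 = 0.95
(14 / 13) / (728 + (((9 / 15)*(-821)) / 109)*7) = 0.00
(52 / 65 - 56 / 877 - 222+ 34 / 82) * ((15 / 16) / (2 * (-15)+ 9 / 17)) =674991409 / 96077104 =7.03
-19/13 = -1.46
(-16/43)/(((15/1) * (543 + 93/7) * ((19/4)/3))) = -224/7953495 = -0.00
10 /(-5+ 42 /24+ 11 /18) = -72 /19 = -3.79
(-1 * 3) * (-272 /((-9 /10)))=-2720 /3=-906.67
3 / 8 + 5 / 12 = 19 / 24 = 0.79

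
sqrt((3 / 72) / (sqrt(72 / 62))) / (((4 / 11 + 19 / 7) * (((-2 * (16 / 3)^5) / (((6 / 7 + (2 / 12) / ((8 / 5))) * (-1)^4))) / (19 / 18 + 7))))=-515185 * 31^(1 / 4) / 21206401024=-0.00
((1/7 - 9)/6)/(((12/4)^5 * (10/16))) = -248/25515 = -0.01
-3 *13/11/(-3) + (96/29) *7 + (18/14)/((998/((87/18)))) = 108576221/4457068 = 24.36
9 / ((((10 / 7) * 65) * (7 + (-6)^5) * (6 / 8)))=-42 / 2524925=-0.00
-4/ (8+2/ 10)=-0.49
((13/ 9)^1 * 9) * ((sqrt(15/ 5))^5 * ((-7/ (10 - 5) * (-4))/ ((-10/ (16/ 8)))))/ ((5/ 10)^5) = -104832 * sqrt(3)/ 25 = -7262.97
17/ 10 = 1.70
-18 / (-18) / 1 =1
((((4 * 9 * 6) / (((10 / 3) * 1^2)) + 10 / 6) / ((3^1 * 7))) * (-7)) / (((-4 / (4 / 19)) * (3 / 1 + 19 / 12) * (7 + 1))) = 997 / 31350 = 0.03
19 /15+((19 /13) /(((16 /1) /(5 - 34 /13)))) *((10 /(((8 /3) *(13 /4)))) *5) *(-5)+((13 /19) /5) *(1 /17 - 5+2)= -922957951 /170311440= -5.42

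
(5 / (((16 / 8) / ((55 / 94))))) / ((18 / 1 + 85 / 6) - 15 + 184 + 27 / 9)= 33 / 4606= 0.01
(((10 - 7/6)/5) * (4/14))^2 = 2809/11025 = 0.25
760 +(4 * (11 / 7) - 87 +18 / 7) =4773 / 7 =681.86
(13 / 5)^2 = 169 / 25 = 6.76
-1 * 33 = -33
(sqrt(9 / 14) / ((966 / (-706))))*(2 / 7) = -353*sqrt(14) / 7889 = -0.17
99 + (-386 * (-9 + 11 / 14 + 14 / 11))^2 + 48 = 42567576052 / 5929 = 7179554.07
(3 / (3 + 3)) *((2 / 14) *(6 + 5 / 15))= 0.45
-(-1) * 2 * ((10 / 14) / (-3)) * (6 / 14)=-10 / 49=-0.20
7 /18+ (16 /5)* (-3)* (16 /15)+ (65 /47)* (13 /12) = -353327 /42300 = -8.35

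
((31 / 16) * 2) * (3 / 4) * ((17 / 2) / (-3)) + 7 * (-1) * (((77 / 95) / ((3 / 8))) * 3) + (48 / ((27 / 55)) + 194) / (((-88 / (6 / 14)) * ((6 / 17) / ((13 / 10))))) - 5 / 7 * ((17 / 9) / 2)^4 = -182533227293 / 3071597760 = -59.43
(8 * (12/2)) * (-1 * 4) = -192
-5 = -5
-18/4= -4.50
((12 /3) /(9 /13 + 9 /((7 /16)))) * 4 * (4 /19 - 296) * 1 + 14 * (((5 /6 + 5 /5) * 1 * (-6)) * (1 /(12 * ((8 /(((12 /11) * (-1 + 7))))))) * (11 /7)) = -3515737 /14706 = -239.07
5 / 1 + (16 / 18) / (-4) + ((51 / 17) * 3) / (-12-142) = 4.72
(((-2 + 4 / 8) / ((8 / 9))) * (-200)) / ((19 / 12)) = 4050 / 19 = 213.16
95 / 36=2.64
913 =913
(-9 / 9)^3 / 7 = -1 / 7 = -0.14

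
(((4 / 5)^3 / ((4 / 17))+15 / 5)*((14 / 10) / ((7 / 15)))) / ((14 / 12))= 13.31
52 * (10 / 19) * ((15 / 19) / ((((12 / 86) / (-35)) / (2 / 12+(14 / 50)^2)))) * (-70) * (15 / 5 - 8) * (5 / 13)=-193633300 / 1083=-178793.44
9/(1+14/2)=9/8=1.12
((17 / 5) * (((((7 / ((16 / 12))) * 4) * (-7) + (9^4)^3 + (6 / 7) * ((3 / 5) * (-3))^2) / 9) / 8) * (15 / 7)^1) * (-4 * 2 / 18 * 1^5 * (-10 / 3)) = 280075956867304 / 6615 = 42339524847.67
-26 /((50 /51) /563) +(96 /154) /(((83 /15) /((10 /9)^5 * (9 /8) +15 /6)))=-158092456681 /10588725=-14930.26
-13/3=-4.33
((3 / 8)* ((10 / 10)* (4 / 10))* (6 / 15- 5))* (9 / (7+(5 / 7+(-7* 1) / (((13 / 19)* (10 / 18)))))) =6279 / 10820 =0.58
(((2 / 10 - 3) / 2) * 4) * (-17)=476 / 5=95.20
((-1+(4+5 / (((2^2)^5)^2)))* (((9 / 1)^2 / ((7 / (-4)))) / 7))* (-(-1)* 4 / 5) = -254804373 / 16056320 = -15.87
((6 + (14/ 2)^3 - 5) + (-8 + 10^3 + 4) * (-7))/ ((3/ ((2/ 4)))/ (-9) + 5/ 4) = -11362.29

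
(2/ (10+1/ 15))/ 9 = 10/ 453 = 0.02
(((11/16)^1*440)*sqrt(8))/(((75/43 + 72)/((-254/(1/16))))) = -105724960*sqrt(2)/3171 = -47151.58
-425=-425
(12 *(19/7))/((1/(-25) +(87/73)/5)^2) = 189845625/229327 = 827.84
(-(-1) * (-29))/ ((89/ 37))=-1073/ 89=-12.06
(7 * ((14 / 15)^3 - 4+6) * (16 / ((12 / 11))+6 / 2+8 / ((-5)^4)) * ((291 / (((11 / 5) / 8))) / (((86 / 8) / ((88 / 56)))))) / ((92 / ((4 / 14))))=488440172512 / 2920640625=167.24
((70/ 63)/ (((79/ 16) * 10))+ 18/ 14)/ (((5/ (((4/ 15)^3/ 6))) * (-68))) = -3064/ 251960625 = -0.00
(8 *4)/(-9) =-32/9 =-3.56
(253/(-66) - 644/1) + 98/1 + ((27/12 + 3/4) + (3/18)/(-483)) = -546.83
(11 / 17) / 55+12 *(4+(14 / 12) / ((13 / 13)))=5271 / 85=62.01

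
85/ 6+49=379/ 6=63.17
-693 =-693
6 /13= 0.46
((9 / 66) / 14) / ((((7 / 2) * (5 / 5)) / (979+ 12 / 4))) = 1473 / 539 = 2.73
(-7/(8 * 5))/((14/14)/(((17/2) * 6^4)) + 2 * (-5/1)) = 1377/78685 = 0.02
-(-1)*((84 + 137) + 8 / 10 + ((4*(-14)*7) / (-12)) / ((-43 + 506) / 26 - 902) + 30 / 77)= 5898663101 / 26552295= 222.15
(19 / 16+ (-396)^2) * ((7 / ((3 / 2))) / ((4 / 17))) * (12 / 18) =298579925 / 144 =2073471.70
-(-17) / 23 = 17 / 23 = 0.74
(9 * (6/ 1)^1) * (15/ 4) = 405/ 2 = 202.50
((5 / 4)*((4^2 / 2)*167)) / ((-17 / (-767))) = 1280890 / 17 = 75346.47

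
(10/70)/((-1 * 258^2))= -1/465948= -0.00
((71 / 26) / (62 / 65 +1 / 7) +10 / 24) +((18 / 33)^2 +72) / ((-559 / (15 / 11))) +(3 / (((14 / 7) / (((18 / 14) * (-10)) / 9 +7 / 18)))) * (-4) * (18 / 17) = 4949348529287 / 530174232588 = 9.34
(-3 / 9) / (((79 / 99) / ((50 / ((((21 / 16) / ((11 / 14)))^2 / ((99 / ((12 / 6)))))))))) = -70276800 / 189679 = -370.50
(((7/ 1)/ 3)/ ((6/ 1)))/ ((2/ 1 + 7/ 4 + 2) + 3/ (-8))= 0.07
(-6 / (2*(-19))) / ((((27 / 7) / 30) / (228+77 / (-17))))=274.44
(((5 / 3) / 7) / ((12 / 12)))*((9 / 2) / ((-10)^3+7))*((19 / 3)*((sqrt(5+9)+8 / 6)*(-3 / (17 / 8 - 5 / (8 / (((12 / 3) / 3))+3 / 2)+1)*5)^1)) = 7600 / 136703+5700*sqrt(14) / 136703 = 0.21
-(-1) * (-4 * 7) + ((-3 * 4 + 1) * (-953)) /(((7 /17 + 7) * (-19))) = -245243 /2394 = -102.44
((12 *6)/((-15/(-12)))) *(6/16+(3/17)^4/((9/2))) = 9025452/417605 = 21.61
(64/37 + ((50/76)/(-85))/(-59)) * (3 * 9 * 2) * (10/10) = 65865987/705109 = 93.41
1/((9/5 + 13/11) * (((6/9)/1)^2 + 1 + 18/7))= 315/3772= 0.08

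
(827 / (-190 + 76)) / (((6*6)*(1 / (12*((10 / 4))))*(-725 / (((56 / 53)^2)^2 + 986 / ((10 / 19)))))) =15.63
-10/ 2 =-5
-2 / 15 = -0.13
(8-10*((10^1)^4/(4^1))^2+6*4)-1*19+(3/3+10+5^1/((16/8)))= -124999947/2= -62499973.50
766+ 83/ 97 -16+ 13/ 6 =438259/ 582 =753.02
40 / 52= 10 / 13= 0.77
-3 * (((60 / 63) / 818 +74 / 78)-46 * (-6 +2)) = -20650949 / 37219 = -554.85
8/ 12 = 2/ 3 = 0.67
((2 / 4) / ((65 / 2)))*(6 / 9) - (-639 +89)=107252 / 195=550.01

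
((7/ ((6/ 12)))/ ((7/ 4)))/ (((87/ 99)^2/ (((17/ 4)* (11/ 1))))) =407286/ 841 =484.29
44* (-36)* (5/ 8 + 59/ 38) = -65538/ 19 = -3449.37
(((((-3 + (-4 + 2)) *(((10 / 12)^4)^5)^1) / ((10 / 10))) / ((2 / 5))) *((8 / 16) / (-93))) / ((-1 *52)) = -2384185791015625 / 70724728864578207744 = -0.00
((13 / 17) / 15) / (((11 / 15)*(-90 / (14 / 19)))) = -91 / 159885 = -0.00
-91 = -91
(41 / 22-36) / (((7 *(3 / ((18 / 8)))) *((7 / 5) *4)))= -11265 / 17248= -0.65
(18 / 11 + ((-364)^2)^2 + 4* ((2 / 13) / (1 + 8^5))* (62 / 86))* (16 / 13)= 5145179297976814112 / 238132323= 21606387714.01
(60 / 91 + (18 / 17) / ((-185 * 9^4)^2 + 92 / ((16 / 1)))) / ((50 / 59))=177323261797326354 / 227915491857897025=0.78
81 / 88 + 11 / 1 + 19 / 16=2307 / 176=13.11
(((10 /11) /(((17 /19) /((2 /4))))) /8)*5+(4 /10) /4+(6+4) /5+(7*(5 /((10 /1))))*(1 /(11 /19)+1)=89483 /7480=11.96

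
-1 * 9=-9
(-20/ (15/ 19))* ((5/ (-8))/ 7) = 95/ 42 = 2.26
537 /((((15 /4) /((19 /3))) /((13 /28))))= 44213 /105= 421.08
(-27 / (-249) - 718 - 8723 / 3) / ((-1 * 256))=14.16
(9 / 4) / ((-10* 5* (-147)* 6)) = 1 / 19600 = 0.00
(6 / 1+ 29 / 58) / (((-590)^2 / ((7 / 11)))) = 91 / 7658200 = 0.00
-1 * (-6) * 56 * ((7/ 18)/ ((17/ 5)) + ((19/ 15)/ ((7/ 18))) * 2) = 567944/ 255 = 2227.23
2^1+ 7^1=9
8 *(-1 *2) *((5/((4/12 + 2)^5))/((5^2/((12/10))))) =-23328/420175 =-0.06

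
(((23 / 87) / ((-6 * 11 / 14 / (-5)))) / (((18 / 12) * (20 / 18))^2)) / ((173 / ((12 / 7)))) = 276 / 275935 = 0.00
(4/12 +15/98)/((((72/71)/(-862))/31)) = -135654233/10584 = -12816.92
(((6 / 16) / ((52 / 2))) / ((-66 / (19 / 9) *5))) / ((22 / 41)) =-779 / 4530240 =-0.00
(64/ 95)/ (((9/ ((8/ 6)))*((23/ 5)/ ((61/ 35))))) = 15616/ 412965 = 0.04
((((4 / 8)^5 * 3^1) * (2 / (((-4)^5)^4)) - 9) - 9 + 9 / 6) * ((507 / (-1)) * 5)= 735837161772802635 / 17592186044416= 41827.50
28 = 28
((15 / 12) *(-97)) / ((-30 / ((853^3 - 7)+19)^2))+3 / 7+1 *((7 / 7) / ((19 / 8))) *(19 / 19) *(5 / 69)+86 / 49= 800098497891864807741277 / 513912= 1556878410879420616.26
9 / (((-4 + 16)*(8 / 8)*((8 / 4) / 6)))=9 / 4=2.25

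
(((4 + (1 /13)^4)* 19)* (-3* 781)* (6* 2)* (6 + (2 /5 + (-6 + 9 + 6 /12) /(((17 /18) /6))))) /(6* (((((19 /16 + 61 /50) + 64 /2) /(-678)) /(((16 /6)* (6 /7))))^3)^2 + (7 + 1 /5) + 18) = -33052298317588922860796155460480177012736000000000000 /13612240956018424326621639557535209469438411017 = -2428130.56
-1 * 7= -7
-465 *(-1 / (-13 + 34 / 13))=-44.78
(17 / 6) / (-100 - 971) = -1 / 378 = -0.00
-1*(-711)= 711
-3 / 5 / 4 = -3 / 20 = -0.15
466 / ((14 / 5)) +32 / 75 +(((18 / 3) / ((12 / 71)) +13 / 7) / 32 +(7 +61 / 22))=65713171 / 369600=177.80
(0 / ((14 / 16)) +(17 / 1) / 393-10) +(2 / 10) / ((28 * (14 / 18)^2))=-9.94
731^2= 534361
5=5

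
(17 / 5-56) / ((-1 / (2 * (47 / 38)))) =12361 / 95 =130.12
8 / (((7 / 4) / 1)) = 32 / 7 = 4.57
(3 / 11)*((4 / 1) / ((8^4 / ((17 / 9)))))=0.00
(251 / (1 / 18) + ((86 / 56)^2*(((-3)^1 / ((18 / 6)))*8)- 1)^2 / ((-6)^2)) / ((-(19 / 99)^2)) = -1705223936889 / 13868176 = -122959.50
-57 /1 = -57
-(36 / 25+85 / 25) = -121 / 25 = -4.84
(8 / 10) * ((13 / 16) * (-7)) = -91 / 20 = -4.55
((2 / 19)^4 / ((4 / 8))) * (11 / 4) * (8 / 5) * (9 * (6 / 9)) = 4224 / 651605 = 0.01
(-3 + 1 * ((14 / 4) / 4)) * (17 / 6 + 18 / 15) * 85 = -34969 / 48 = -728.52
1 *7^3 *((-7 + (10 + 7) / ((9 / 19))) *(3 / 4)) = 22295 / 3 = 7431.67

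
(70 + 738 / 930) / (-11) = -10973 / 1705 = -6.44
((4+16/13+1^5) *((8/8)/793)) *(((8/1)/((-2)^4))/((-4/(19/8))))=-1539/659776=-0.00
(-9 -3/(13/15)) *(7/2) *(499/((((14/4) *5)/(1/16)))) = -40419/520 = -77.73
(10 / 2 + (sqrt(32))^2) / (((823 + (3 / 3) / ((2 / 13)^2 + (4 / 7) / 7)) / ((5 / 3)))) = 161320 / 2177811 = 0.07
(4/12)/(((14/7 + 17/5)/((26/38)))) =65/1539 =0.04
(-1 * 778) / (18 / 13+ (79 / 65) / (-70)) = -3539900 / 6221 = -569.02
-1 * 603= -603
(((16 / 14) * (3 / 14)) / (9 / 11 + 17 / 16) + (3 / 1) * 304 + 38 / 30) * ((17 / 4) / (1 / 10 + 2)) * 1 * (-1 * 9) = -16636.87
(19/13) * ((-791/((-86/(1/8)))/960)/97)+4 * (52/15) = 769938683/55524352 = 13.87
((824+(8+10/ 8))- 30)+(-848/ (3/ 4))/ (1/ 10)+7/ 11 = -1386367/ 132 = -10502.78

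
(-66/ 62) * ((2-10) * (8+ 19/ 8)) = 2739/ 31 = 88.35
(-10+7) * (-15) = 45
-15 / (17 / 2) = -30 / 17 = -1.76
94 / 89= 1.06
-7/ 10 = -0.70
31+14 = 45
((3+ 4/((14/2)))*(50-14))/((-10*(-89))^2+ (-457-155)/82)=18450/113665279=0.00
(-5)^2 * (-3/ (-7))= 10.71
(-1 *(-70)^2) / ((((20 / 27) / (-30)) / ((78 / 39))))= 396900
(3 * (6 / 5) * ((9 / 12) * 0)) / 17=0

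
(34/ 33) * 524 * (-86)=-1532176/ 33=-46429.58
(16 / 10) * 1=1.60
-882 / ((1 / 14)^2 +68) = -19208 / 1481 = -12.97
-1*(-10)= 10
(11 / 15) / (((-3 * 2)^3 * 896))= -11 / 2903040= -0.00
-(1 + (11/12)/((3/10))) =-73/18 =-4.06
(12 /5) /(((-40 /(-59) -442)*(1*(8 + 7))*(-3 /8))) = 944 /976425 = 0.00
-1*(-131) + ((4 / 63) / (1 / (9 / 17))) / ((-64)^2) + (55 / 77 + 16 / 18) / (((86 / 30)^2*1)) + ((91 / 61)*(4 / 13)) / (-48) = 5409048283327 / 41232049152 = 131.19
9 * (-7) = -63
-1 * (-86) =86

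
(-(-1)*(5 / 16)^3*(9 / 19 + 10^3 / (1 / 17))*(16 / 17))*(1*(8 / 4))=40376125 / 41344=976.59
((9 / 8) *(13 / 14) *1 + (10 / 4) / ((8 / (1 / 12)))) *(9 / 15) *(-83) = -119437 / 2240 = -53.32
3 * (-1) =-3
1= 1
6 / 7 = 0.86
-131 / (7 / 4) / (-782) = 262 / 2737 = 0.10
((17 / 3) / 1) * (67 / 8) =1139 / 24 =47.46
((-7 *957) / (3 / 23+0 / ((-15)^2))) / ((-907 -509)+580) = 4669 / 76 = 61.43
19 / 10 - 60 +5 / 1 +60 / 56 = -1821 / 35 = -52.03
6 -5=1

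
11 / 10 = 1.10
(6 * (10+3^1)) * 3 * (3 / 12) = 58.50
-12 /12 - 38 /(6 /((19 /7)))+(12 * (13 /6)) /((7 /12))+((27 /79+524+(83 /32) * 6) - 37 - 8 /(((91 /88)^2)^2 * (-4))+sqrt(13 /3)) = sqrt(39) /3+138088155046805 /260036252112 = 533.12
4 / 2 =2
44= 44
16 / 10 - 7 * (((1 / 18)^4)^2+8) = -2997429276707 / 55099802880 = -54.40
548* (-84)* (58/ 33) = -889952/ 11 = -80904.73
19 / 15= 1.27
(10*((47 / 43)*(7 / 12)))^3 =4451411125 / 17173512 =259.20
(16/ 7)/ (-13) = -16/ 91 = -0.18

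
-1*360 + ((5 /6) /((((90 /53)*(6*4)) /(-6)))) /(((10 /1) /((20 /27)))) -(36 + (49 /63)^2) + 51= -345.61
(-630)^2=396900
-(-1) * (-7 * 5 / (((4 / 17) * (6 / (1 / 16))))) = -595 / 384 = -1.55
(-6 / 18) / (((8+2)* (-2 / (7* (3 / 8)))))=7 / 160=0.04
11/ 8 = 1.38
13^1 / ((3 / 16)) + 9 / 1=235 / 3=78.33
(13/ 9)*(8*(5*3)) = 173.33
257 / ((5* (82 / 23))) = 5911 / 410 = 14.42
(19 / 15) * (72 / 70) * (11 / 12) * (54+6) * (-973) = -348612 / 5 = -69722.40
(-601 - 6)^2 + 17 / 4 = 1473813 / 4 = 368453.25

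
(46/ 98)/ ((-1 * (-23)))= 1/ 49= 0.02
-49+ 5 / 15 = -146 / 3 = -48.67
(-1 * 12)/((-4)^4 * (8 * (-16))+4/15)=45/122879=0.00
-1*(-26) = 26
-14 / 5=-2.80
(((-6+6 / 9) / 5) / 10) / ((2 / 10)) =-0.53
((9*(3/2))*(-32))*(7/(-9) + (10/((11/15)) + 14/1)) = -127632/11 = -11602.91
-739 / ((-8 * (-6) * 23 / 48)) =-32.13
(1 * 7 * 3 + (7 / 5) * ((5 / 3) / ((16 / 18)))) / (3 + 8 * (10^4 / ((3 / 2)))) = 567 / 1280072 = 0.00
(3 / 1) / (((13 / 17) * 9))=17 / 39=0.44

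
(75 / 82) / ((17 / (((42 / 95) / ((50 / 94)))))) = 2961 / 66215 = 0.04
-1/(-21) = 1/21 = 0.05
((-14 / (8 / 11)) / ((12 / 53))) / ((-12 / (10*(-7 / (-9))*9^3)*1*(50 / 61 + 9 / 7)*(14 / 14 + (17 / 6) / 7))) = 11527213005 / 848656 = 13582.90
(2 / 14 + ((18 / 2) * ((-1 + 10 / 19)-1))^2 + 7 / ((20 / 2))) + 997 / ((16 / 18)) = 131240171 / 101080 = 1298.38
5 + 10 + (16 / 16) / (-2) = 29 / 2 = 14.50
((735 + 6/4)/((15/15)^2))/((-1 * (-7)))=1473/14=105.21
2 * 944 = 1888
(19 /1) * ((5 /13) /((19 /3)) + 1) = 262 /13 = 20.15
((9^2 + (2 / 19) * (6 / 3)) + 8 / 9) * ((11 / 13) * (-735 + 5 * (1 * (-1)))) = -114277460 / 2223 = -51406.86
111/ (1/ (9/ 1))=999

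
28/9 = 3.11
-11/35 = -0.31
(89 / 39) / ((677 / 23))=0.08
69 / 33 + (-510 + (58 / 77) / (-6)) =-117356 / 231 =-508.03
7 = 7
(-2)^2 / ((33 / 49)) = 196 / 33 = 5.94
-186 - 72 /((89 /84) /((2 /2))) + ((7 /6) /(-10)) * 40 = -69052 /267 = -258.62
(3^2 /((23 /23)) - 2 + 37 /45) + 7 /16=5947 /720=8.26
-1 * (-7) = 7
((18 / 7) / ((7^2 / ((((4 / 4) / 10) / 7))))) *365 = 657 / 2401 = 0.27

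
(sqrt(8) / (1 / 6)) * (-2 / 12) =-2 * sqrt(2) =-2.83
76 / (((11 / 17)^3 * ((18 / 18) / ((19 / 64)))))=83.28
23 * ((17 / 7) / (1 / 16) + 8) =7544 / 7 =1077.71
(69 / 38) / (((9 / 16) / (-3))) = -9.68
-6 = -6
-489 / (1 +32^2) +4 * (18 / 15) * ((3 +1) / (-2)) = -10329 / 1025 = -10.08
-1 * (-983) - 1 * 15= 968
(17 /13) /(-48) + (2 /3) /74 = -421 /23088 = -0.02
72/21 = 24/7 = 3.43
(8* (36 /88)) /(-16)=-9 /44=-0.20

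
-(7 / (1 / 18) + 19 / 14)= -1783 / 14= -127.36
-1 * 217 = -217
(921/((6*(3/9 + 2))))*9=8289/14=592.07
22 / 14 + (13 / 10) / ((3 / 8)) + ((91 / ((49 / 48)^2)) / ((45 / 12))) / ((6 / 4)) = 105793 / 5145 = 20.56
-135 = -135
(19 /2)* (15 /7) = 285 /14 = 20.36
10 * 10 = 100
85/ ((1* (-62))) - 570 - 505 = -66735/ 62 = -1076.37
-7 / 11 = -0.64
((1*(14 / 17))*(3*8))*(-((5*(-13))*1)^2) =-1419600 / 17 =-83505.88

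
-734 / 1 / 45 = -16.31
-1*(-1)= 1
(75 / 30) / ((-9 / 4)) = -10 / 9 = -1.11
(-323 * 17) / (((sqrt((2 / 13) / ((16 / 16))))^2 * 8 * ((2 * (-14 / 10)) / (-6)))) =-1070745 / 112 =-9560.22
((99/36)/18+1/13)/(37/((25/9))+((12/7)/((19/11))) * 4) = 714875/53809704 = 0.01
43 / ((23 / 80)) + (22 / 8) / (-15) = 206147 / 1380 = 149.38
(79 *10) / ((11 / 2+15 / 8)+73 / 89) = 112496 / 1167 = 96.40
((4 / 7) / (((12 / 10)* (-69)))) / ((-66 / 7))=5 / 6831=0.00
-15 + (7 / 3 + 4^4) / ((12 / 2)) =505 / 18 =28.06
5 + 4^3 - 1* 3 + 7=73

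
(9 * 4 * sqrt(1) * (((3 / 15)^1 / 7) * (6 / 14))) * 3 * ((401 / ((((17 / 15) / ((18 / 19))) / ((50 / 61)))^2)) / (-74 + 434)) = 13154805000 / 19022202241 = 0.69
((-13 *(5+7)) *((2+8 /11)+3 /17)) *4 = -338832 /187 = -1811.94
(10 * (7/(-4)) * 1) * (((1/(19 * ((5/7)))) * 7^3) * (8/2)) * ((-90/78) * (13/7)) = 72030/19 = 3791.05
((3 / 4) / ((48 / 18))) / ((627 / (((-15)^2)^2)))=151875 / 6688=22.71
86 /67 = 1.28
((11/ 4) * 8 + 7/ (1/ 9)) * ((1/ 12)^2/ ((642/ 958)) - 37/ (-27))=5424955/ 46224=117.36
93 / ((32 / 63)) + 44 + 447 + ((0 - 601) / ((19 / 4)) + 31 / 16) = 334099 / 608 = 549.50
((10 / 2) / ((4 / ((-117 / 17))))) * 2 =-585 / 34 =-17.21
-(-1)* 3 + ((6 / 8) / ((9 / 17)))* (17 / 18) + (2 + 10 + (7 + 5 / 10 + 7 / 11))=24.47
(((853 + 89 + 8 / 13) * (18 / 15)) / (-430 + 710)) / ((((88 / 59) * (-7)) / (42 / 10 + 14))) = -98589 / 14000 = -7.04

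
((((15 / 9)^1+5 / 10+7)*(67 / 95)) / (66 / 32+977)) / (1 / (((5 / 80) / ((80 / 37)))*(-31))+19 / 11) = 74389832 / 6886976265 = 0.01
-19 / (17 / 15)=-285 / 17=-16.76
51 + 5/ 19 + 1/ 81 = 78913/ 1539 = 51.28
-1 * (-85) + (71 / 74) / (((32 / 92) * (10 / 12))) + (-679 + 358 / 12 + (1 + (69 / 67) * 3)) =-165627041 / 297480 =-556.77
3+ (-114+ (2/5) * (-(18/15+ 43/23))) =-64531/575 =-112.23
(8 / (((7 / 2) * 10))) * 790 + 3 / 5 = 6341 / 35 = 181.17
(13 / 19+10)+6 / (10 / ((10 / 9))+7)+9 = 20.06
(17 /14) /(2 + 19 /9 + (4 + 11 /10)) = 765 /5803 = 0.13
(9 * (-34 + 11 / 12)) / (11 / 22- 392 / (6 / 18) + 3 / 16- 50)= 1588 / 6535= 0.24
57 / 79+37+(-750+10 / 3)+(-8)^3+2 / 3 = -96402 / 79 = -1220.28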